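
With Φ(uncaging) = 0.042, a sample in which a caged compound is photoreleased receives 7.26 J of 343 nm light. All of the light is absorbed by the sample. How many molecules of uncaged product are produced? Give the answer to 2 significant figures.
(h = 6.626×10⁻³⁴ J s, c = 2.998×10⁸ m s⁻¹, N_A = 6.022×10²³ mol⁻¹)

5.3×10¹⁷ molecules

Photon energy at 343 nm: hc/λ = (6.626×10⁻³⁴)(2.998×10⁸)/(343×10⁻⁹) = 5.791×10⁻¹⁹ J.
Photons incident: 7.26 / 5.791×10⁻¹⁹ = 1.254×10¹⁹, i.e. 1.254×10¹⁹/6.022×10²³ = 2.082×10⁻⁵ mol.
Product: Φ × n_abs = 0.042 × 2.082×10⁻⁵ = 8.744×10⁻⁷ mol.
As a count: 8.744×10⁻⁷ × 6.022×10²³ = 5.3×10¹⁷.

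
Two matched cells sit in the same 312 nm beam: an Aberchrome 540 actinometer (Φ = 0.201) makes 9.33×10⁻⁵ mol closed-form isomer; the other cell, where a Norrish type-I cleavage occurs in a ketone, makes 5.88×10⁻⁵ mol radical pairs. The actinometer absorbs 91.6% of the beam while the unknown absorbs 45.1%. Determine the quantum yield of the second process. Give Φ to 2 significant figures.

Photons absorbed by the actinometer: 9.33×10⁻⁵ / 0.201 = 4.642×10⁻⁴ mol.
Incident flux: 4.642×10⁻⁴ / 0.916 = 5.068×10⁻⁴ einstein.
Absorbed by unknown: 0.451 × 5.068×10⁻⁴ = 2.286×10⁻⁴ mol.
Φ(unknown) = 5.88×10⁻⁵ / 2.286×10⁻⁴ = 0.26.

Φ = 0.26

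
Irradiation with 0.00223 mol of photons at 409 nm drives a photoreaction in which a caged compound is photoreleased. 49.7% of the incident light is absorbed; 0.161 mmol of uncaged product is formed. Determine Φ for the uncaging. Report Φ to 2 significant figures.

Product: 0.161 mmol = 1.61×10⁻⁴ mol.
Photons absorbed: 0.497 × 0.00223 = 0.001108 mol.
Φ = 1.61×10⁻⁴ mol / 0.001108 mol photons = 0.15.

Φ = 0.15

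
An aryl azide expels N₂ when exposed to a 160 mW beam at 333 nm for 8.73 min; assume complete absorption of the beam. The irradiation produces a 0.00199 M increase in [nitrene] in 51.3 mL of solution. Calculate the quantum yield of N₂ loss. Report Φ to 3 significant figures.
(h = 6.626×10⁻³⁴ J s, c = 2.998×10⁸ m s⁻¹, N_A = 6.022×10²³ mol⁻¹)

Φ = 0.438

Product: (0.00199 M)(0.0513 L) = 1.021×10⁻⁴ mol.
Photon energy at 333 nm: hc/λ = (6.626×10⁻³⁴)(2.998×10⁸)/(333×10⁻⁹) = 5.965×10⁻¹⁹ J.
Energy delivered: (160 mW)(523.8 s) = 83.81 J.
Photons incident: 83.81 / 5.965×10⁻¹⁹ = 1.405×10²⁰, i.e. 1.405×10²⁰/6.022×10²³ = 2.333×10⁻⁴ mol.
Φ = 1.021×10⁻⁴ mol / 2.333×10⁻⁴ mol photons = 0.438.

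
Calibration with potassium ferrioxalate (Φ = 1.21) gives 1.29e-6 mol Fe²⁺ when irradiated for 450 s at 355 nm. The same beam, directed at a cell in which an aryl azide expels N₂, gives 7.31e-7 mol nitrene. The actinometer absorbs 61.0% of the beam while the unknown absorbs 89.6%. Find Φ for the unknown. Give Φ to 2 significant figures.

Photons absorbed by the actinometer: 1.29e-6 / 1.21 = 1.066e-6 mol.
Incident flux: 1.066e-6 / 0.610 = 1.748e-6 einstein.
Absorbed by unknown: 0.896 × 1.748e-6 = 1.566e-6 mol.
Φ(unknown) = 7.31e-7 / 1.566e-6 = 0.47.

Φ = 0.47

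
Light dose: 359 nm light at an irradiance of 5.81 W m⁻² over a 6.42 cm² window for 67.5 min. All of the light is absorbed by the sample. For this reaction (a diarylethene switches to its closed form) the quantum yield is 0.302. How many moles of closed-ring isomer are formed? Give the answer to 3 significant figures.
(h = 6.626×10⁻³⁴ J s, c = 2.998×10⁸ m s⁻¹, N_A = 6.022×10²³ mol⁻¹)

Photon energy at 359 nm: hc/λ = (6.626×10⁻³⁴)(2.998×10⁸)/(359×10⁻⁹) = 5.533×10⁻¹⁹ J.
Energy delivered: (5.81 W m⁻²)(6.42×10⁻⁴ m²)(4050 s) = 15.11 J.
Photons incident: 15.11 / 5.533×10⁻¹⁹ = 2.731×10¹⁹, i.e. 2.731×10¹⁹/6.022×10²³ = 4.535×10⁻⁵ mol.
Product: Φ × n_abs = 0.302 × 4.535×10⁻⁵ = 1.370×10⁻⁵ mol.

1.37×10⁻⁵ mol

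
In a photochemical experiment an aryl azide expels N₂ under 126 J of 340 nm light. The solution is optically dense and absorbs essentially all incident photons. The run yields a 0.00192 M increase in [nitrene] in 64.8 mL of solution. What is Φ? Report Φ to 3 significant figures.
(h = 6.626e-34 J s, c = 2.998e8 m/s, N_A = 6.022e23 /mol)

Product: (0.00192 M)(0.0648 L) = 1.244e-4 mol.
Photon energy at 340 nm: hc/λ = (6.626e-34)(2.998e8)/(340e-9) = 5.843e-19 J.
Photons incident: 126 / 5.843e-19 = 2.156e20, i.e. 2.156e20/6.022e23 = 3.580e-4 mol.
Φ = 1.244e-4 mol / 3.580e-4 mol photons = 0.347.

Φ = 0.347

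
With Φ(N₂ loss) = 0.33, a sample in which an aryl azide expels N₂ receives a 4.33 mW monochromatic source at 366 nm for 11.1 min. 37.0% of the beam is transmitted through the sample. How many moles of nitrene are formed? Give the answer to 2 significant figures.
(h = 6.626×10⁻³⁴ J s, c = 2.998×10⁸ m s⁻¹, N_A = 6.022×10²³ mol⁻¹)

1.8×10⁻⁶ mol

Photon energy at 366 nm: hc/λ = (6.626×10⁻³⁴)(2.998×10⁸)/(366×10⁻⁹) = 5.428×10⁻¹⁹ J.
Energy delivered: (4.33 mW)(666 s) = 2.884 J.
Photons incident: 2.884 / 5.428×10⁻¹⁹ = 5.313×10¹⁸, i.e. 5.313×10¹⁸/6.022×10²³ = 8.823×10⁻⁶ mol.
Fraction absorbed: 1 − 37.0/100 = 0.6300.
Photons absorbed: 0.6300 × 8.823×10⁻⁶ = 5.558×10⁻⁶ mol.
Product: Φ × n_abs = 0.33 × 5.558×10⁻⁶ = 1.834×10⁻⁶ mol.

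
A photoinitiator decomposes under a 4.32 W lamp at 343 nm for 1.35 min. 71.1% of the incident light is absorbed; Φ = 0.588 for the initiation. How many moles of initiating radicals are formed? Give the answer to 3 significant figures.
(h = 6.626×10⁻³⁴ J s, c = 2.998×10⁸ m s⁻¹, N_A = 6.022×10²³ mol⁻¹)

4.19×10⁻⁴ mol

Photon energy at 343 nm: hc/λ = (6.626×10⁻³⁴)(2.998×10⁸)/(343×10⁻⁹) = 5.791×10⁻¹⁹ J.
Energy delivered: (4.32 W)(81 s) = 349.9 J.
Photons incident: 349.9 / 5.791×10⁻¹⁹ = 6.042×10²⁰, i.e. 6.042×10²⁰/6.022×10²³ = 0.001003 mol.
Photons absorbed: 0.711 × 0.001003 = 7.131×10⁻⁴ mol.
Product: Φ × n_abs = 0.588 × 7.131×10⁻⁴ = 4.193×10⁻⁴ mol.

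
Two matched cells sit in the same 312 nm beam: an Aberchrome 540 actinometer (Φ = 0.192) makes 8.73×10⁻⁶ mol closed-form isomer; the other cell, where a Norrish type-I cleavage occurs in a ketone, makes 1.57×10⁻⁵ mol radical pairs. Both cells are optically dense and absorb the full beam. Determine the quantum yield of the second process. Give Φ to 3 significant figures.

Photons absorbed by the actinometer: 8.73×10⁻⁶ / 0.192 = 4.547×10⁻⁵ mol.
Φ(unknown) = 1.57×10⁻⁵ / 4.547×10⁻⁵ = 0.345.

Φ = 0.345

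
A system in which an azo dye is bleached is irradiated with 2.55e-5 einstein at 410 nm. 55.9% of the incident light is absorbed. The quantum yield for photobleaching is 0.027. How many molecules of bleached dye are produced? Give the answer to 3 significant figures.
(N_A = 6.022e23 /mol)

2.32e17 molecules

Photons absorbed: 0.559 × 2.55e-5 = 1.425e-5 mol.
Product: Φ × n_abs = 0.027 × 1.425e-5 = 3.848e-7 mol.
As a count: 3.848e-7 × 6.022e23 = 2.32e17.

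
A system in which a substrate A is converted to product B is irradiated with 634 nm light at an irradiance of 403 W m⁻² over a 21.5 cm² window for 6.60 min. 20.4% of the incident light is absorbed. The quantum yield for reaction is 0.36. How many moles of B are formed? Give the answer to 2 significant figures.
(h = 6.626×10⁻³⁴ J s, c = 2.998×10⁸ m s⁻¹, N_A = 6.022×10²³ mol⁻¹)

1.3×10⁻⁴ mol

Photon energy at 634 nm: hc/λ = (6.626×10⁻³⁴)(2.998×10⁸)/(634×10⁻⁹) = 3.133×10⁻¹⁹ J.
Energy delivered: (403 W m⁻²)(21.5×10⁻⁴ m²)(396 s) = 343.1 J.
Photons incident: 343.1 / 3.133×10⁻¹⁹ = 1.095×10²¹, i.e. 1.095×10²¹/6.022×10²³ = 0.001818 mol.
Photons absorbed: 0.204 × 0.001818 = 3.709×10⁻⁴ mol.
Product: Φ × n_abs = 0.36 × 3.709×10⁻⁴ = 1.335×10⁻⁴ mol.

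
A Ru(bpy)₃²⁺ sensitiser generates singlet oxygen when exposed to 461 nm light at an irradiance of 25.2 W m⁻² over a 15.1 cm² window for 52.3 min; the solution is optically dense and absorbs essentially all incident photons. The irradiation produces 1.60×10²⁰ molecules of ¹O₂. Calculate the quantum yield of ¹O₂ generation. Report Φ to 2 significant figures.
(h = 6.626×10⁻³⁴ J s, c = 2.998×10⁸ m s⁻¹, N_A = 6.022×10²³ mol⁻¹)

Product: 1.60×10²⁰ / 6.022×10²³ = 2.657×10⁻⁴ mol.
Photon energy at 461 nm: hc/λ = (6.626×10⁻³⁴)(2.998×10⁸)/(461×10⁻⁹) = 4.309×10⁻¹⁹ J.
Energy delivered: (25.2 W m⁻²)(15.1×10⁻⁴ m²)(3138 s) = 119.4 J.
Photons incident: 119.4 / 4.309×10⁻¹⁹ = 2.771×10²⁰, i.e. 2.771×10²⁰/6.022×10²³ = 4.601×10⁻⁴ mol.
Φ = 2.657×10⁻⁴ mol / 4.601×10⁻⁴ mol photons = 0.58.

Φ = 0.58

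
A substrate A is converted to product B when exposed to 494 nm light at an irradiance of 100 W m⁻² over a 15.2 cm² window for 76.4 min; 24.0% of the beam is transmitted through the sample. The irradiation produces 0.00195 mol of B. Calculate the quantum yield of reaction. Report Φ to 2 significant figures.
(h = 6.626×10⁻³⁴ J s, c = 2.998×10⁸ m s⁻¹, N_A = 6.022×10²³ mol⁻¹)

Φ = 0.89

Photon energy at 494 nm: hc/λ = (6.626×10⁻³⁴)(2.998×10⁸)/(494×10⁻⁹) = 4.021×10⁻¹⁹ J.
Energy delivered: (100 W m⁻²)(15.2×10⁻⁴ m²)(4584 s) = 696.8 J.
Photons incident: 696.8 / 4.021×10⁻¹⁹ = 1.733×10²¹, i.e. 1.733×10²¹/6.022×10²³ = 0.002878 mol.
Fraction absorbed: 1 − 24.0/100 = 0.7600.
Photons absorbed: 0.7600 × 0.002878 = 0.002187 mol.
Φ = 0.00195 mol / 0.002187 mol photons = 0.89.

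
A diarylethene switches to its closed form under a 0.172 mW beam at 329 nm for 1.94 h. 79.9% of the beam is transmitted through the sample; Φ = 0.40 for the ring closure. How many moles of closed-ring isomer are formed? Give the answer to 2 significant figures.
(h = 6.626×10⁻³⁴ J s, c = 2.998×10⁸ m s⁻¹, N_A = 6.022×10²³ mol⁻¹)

2.7×10⁻⁷ mol

Photon energy at 329 nm: hc/λ = (6.626×10⁻³⁴)(2.998×10⁸)/(329×10⁻⁹) = 6.038×10⁻¹⁹ J.
Energy delivered: (0.172 mW)(6984 s) = 1.201 J.
Photons incident: 1.201 / 6.038×10⁻¹⁹ = 1.989×10¹⁸, i.e. 1.989×10¹⁸/6.022×10²³ = 3.303×10⁻⁶ mol.
Fraction absorbed: 1 − 79.9/100 = 0.2010.
Photons absorbed: 0.2010 × 3.303×10⁻⁶ = 6.639×10⁻⁷ mol.
Product: Φ × n_abs = 0.40 × 6.639×10⁻⁷ = 2.656×10⁻⁷ mol.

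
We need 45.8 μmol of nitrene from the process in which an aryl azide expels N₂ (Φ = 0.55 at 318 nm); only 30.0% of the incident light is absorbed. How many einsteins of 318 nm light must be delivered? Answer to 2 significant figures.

Product: 45.8 μmol = 4.58×10⁻⁵ mol.
Photons that must be absorbed: 4.58×10⁻⁵ / 0.55 = 8.327×10⁻⁵ mol.
Incident photons needed: 8.327×10⁻⁵ / 0.300 = 2.776×10⁻⁴ mol.

2.8×10⁻⁴ einstein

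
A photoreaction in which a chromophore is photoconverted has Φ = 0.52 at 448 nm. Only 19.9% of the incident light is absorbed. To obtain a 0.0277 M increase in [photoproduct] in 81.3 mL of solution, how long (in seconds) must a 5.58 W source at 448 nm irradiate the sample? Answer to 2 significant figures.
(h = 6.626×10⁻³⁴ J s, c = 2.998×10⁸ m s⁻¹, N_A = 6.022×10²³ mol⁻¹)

Product: (0.0277 M)(0.0813 L) = 0.002252 mol.
Photons that must be absorbed: 0.002252 / 0.52 = 0.004331 mol.
Incident photons needed: 0.004331 / 0.199 = 0.02176 mol.
Photon energy: hc/λ = 4.434×10⁻¹⁹ J; per mole, 2.670×10⁵ J mol⁻¹.
Energy required: 0.02176 × 2.670×10⁵ = 5810 J.
Time: 5810 J / 5.58 W = 1000 s.

t ≈ 1000 s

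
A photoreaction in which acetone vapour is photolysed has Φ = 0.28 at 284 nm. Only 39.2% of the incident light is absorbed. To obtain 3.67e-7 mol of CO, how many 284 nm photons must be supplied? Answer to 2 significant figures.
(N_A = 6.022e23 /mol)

Photons that must be absorbed: 3.67e-7 / 0.28 = 1.311e-6 mol.
Incident photons needed: 1.311e-6 / 0.392 = 3.344e-6 mol.
Photon count: 3.344e-6 × 6.022e23 = 2.0e18.

2.0e18 photons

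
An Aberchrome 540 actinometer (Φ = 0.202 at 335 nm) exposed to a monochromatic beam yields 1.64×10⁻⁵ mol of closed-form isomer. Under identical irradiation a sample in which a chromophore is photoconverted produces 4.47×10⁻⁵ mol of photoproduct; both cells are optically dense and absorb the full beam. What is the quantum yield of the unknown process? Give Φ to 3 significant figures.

Φ = 0.551

Photons absorbed by the actinometer: 1.64×10⁻⁵ / 0.202 = 8.119×10⁻⁵ mol.
Φ(unknown) = 4.47×10⁻⁵ / 8.119×10⁻⁵ = 0.551.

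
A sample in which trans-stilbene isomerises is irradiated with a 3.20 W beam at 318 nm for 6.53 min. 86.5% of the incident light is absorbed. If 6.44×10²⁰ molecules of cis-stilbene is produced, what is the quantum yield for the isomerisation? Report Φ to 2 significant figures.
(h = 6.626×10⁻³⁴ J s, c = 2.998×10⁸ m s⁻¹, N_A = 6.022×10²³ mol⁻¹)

Φ = 0.37

Product: 6.44×10²⁰ / 6.022×10²³ = 0.001069 mol.
Photon energy at 318 nm: hc/λ = (6.626×10⁻³⁴)(2.998×10⁸)/(318×10⁻⁹) = 6.247×10⁻¹⁹ J.
Energy delivered: (3.20 W)(391.8 s) = 1254 J.
Photons incident: 1254 / 6.247×10⁻¹⁹ = 2.007×10²¹, i.e. 2.007×10²¹/6.022×10²³ = 0.003333 mol.
Photons absorbed: 0.865 × 0.003333 = 0.002883 mol.
Φ = 0.001069 mol / 0.002883 mol photons = 0.37.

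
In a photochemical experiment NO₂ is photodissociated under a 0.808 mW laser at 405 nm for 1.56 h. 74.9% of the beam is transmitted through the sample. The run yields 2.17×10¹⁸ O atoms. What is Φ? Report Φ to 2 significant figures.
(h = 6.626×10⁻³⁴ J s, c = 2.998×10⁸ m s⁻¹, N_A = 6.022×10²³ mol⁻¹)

Φ = 0.93

Product: 2.17×10¹⁸ / 6.022×10²³ = 3.603×10⁻⁶ mol.
Photon energy at 405 nm: hc/λ = (6.626×10⁻³⁴)(2.998×10⁸)/(405×10⁻⁹) = 4.905×10⁻¹⁹ J.
Energy delivered: (0.808 mW)(5616 s) = 4.538 J.
Photons incident: 4.538 / 4.905×10⁻¹⁹ = 9.252×10¹⁸, i.e. 9.252×10¹⁸/6.022×10²³ = 1.536×10⁻⁵ mol.
Fraction absorbed: 1 − 74.9/100 = 0.2510.
Photons absorbed: 0.2510 × 1.536×10⁻⁵ = 3.855×10⁻⁶ mol.
Φ = 3.603×10⁻⁶ mol / 3.855×10⁻⁶ mol photons = 0.93.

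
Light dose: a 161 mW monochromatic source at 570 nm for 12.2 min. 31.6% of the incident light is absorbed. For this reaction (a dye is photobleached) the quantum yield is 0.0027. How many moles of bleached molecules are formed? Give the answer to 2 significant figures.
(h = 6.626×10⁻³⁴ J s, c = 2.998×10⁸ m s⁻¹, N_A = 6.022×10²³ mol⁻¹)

4.8×10⁻⁷ mol

Photon energy at 570 nm: hc/λ = (6.626×10⁻³⁴)(2.998×10⁸)/(570×10⁻⁹) = 3.485×10⁻¹⁹ J.
Energy delivered: (161 mW)(732 s) = 117.9 J.
Photons incident: 117.9 / 3.485×10⁻¹⁹ = 3.383×10²⁰, i.e. 3.383×10²⁰/6.022×10²³ = 5.618×10⁻⁴ mol.
Photons absorbed: 0.316 × 5.618×10⁻⁴ = 1.775×10⁻⁴ mol.
Product: Φ × n_abs = 0.0027 × 1.775×10⁻⁴ = 4.793×10⁻⁷ mol.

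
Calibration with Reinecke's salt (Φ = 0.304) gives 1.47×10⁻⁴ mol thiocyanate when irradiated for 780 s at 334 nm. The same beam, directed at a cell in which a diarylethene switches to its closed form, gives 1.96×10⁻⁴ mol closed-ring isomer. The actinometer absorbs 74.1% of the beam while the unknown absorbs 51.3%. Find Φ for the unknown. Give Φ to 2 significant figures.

Photons absorbed by the actinometer: 1.47×10⁻⁴ / 0.304 = 4.836×10⁻⁴ mol.
Incident flux: 4.836×10⁻⁴ / 0.741 = 6.526×10⁻⁴ einstein.
Absorbed by unknown: 0.513 × 6.526×10⁻⁴ = 3.348×10⁻⁴ mol.
Φ(unknown) = 1.96×10⁻⁴ / 3.348×10⁻⁴ = 0.59.

Φ = 0.59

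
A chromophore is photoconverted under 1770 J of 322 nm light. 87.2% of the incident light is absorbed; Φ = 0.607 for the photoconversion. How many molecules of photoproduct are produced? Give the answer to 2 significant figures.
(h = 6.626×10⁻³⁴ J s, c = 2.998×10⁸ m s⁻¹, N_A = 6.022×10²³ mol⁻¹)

1.5×10²¹ molecules

Photon energy at 322 nm: hc/λ = (6.626×10⁻³⁴)(2.998×10⁸)/(322×10⁻⁹) = 6.169×10⁻¹⁹ J.
Photons incident: 1770 / 6.169×10⁻¹⁹ = 2.869×10²¹, i.e. 2.869×10²¹/6.022×10²³ = 0.004764 mol.
Photons absorbed: 0.872 × 0.004764 = 0.004154 mol.
Product: Φ × n_abs = 0.607 × 0.004154 = 0.002521 mol.
As a count: 0.002521 × 6.022×10²³ = 1.5×10²¹.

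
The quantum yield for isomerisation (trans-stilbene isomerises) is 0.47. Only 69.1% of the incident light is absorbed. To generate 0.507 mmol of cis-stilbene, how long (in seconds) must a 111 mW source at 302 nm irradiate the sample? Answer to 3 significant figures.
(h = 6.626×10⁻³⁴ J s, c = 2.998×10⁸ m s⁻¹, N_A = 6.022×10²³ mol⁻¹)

Product: 0.507 mmol = 5.07×10⁻⁴ mol.
Photons that must be absorbed: 5.07×10⁻⁴ / 0.47 = 0.001079 mol.
Incident photons needed: 0.001079 / 0.691 = 0.001562 mol.
Photon energy: hc/λ = 6.578×10⁻¹⁹ J; per mole, 3.961×10⁵ J mol⁻¹.
Energy required: 0.001562 × 3.961×10⁵ = 618.7 J.
Time: 618.7 J / 0.111 W = 5570 s.

t ≈ 5570 s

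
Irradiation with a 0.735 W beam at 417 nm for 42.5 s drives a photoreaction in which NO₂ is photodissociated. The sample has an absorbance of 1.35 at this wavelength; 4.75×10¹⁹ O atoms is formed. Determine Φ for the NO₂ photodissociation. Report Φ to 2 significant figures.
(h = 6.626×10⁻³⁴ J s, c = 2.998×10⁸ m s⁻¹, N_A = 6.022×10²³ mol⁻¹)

Φ = 0.76

Product: 4.75×10¹⁹ / 6.022×10²³ = 7.888×10⁻⁵ mol.
Photon energy at 417 nm: hc/λ = (6.626×10⁻³⁴)(2.998×10⁸)/(417×10⁻⁹) = 4.764×10⁻¹⁹ J.
Energy delivered: (0.735 W)(42.5 s) = 31.24 J.
Photons incident: 31.24 / 4.764×10⁻¹⁹ = 6.558×10¹⁹, i.e. 6.558×10¹⁹/6.022×10²³ = 1.089×10⁻⁴ mol.
Fraction absorbed: 1 − 10^(−1.35) = 0.9553.
Photons absorbed: 0.9553 × 1.089×10⁻⁴ = 1.040×10⁻⁴ mol.
Φ = 7.888×10⁻⁵ mol / 1.040×10⁻⁴ mol photons = 0.76.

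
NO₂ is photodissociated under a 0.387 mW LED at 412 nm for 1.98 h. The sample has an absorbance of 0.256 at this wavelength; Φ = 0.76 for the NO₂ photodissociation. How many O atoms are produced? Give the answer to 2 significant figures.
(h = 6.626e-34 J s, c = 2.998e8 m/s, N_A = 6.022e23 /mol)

1.9e18 atoms

Photon energy at 412 nm: hc/λ = (6.626e-34)(2.998e8)/(412e-9) = 4.822e-19 J.
Energy delivered: (0.387 mW)(7128 s) = 2.759 J.
Photons incident: 2.759 / 4.822e-19 = 5.722e18, i.e. 5.722e18/6.022e23 = 9.502e-6 mol.
Fraction absorbed: 1 − 10^(−0.256) = 0.4454.
Photons absorbed: 0.4454 × 9.502e-6 = 4.232e-6 mol.
Product: Φ × n_abs = 0.76 × 4.232e-6 = 3.216e-6 mol.
As a count: 3.216e-6 × 6.022e23 = 1.9e18.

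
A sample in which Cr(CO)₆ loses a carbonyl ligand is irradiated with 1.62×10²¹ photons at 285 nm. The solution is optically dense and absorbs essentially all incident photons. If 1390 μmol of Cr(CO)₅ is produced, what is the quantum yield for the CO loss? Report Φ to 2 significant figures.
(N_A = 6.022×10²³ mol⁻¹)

Φ = 0.52

Product: 1390 μmol = 0.00139 mol.
Moles of photons: 1.62×10²¹ / 6.022×10²³ = 0.002690 mol.
Φ = 0.00139 mol / 0.002690 mol photons = 0.52.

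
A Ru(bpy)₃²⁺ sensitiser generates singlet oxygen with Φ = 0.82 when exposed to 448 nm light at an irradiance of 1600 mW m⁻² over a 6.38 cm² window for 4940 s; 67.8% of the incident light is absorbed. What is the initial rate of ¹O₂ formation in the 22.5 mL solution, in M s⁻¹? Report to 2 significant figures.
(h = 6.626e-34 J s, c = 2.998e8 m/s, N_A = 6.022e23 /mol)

Photon energy at 448 nm: hc/λ = (6.626e-34)(2.998e8)/(448e-9) = 4.434e-19 J.
Energy delivered: (1600 mW m⁻²)(6.38e-4 m²)(4940 s) = 5.043 J.
Photons incident: 5.043 / 4.434e-19 = 1.137e19, i.e. 1.137e19/6.022e23 = 1.888e-5 mol.
Photons absorbed: 0.678 × 1.888e-5 = 1.280e-5 mol.
Product formed: 0.82 × 1.280e-5 = 1.050e-5 mol.
Rate: 1.050e-5 mol / (4940 s × 0.0225 L) = 9.4e-8 M s⁻¹.

9.4e-8 M s⁻¹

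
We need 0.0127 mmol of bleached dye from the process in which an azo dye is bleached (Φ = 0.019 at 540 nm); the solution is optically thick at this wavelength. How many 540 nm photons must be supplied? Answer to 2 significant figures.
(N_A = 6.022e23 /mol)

Product: 0.0127 mmol = 1.27e-5 mol.
Photons that must be absorbed: 1.27e-5 / 0.019 = 6.684e-4 mol.
Photon count: 6.684e-4 × 6.022e23 = 4.0e20.

4.0e20 photons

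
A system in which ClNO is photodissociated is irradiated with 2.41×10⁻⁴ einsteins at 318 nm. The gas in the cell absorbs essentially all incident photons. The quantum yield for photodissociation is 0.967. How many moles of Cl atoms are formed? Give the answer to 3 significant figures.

Product: Φ × n_abs = 0.967 × 2.41×10⁻⁴ = 2.330×10⁻⁴ mol.

2.33×10⁻⁴ mol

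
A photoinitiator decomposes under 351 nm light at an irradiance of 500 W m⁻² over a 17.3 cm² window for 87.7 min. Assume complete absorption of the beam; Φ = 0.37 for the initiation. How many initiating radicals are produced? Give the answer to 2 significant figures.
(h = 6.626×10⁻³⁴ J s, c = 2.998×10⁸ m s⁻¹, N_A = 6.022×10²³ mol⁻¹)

Photon energy at 351 nm: hc/λ = (6.626×10⁻³⁴)(2.998×10⁸)/(351×10⁻⁹) = 5.659×10⁻¹⁹ J.
Energy delivered: (500 W m⁻²)(17.3×10⁻⁴ m²)(5262 s) = 4552 J.
Photons incident: 4552 / 5.659×10⁻¹⁹ = 8.044×10²¹, i.e. 8.044×10²¹/6.022×10²³ = 0.01336 mol.
Product: Φ × n_abs = 0.37 × 0.01336 = 0.004943 mol.
As a count: 0.004943 × 6.022×10²³ = 3.0×10²¹.

3.0×10²¹ initiating radicals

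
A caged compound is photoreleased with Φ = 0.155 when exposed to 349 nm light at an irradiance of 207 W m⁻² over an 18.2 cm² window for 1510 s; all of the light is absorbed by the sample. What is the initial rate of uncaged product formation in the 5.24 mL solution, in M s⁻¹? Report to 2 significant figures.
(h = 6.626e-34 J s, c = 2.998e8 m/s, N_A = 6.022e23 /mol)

Photon energy at 349 nm: hc/λ = (6.626e-34)(2.998e8)/(349e-9) = 5.692e-19 J.
Energy delivered: (207 W m⁻²)(18.2e-4 m²)(1510 s) = 568.9 J.
Photons incident: 568.9 / 5.692e-19 = 9.995e20, i.e. 9.995e20/6.022e23 = 0.001660 mol.
Product formed: 0.155 × 0.001660 = 2.573e-4 mol.
Rate: 2.573e-4 mol / (1510 s × 0.00524 L) = 3.3e-5 M s⁻¹.

3.3e-5 M s⁻¹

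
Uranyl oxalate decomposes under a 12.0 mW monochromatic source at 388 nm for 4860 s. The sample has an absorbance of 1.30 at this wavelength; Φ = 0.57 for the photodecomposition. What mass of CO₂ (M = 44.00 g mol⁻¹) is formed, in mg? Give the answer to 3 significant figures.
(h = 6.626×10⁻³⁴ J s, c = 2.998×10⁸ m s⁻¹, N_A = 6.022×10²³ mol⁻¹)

4.51 mg

Photon energy at 388 nm: hc/λ = (6.626×10⁻³⁴)(2.998×10⁸)/(388×10⁻⁹) = 5.120×10⁻¹⁹ J.
Energy delivered: (12.0 mW)(4860 s) = 58.32 J.
Photons incident: 58.32 / 5.120×10⁻¹⁹ = 1.139×10²⁰, i.e. 1.139×10²⁰/6.022×10²³ = 1.891×10⁻⁴ mol.
Fraction absorbed: 1 − 10^(−1.30) = 0.9499.
Photons absorbed: 0.9499 × 1.891×10⁻⁴ = 1.796×10⁻⁴ mol.
Product: Φ × n_abs = 0.57 × 1.796×10⁻⁴ = 1.024×10⁻⁴ mol.
Mass: 1.024×10⁻⁴ × 44.00 = 0.004506 g = 4.51 mg.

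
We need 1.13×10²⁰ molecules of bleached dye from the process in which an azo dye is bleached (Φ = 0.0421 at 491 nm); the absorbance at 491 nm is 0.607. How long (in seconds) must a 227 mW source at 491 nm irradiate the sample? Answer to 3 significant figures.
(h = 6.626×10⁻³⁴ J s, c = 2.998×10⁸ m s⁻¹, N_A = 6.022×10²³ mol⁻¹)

t ≈ 6350 s

Product: 1.13×10²⁰ / 6.022×10²³ = 1.876×10⁻⁴ mol.
Photons that must be absorbed: 1.876×10⁻⁴ / 0.0421 = 0.004456 mol.
Fraction absorbed: 1 − 10^(−0.607) = 0.7528.
Incident photons needed: 0.004456 / 0.7528 = 0.005919 mol.
Photon energy: hc/λ = 4.046×10⁻¹⁹ J; per mole, 2.437×10⁵ J mol⁻¹.
Energy required: 0.005919 × 2.437×10⁵ = 1442 J.
Time: 1442 J / 0.227 W = 6350 s.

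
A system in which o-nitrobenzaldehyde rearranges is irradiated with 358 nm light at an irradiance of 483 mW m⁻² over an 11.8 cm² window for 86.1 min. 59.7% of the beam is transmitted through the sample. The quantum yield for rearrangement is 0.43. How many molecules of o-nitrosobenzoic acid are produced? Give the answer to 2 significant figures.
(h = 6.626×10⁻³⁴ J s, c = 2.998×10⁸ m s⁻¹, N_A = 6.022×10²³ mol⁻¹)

9.2×10¹⁷ molecules

Photon energy at 358 nm: hc/λ = (6.626×10⁻³⁴)(2.998×10⁸)/(358×10⁻⁹) = 5.549×10⁻¹⁹ J.
Energy delivered: (483 mW m⁻²)(11.8×10⁻⁴ m²)(5166 s) = 2.944 J.
Photons incident: 2.944 / 5.549×10⁻¹⁹ = 5.305×10¹⁸, i.e. 5.305×10¹⁸/6.022×10²³ = 8.809×10⁻⁶ mol.
Fraction absorbed: 1 − 59.7/100 = 0.4030.
Photons absorbed: 0.4030 × 8.809×10⁻⁶ = 3.550×10⁻⁶ mol.
Product: Φ × n_abs = 0.43 × 3.550×10⁻⁶ = 1.527×10⁻⁶ mol.
As a count: 1.527×10⁻⁶ × 6.022×10²³ = 9.2×10¹⁷.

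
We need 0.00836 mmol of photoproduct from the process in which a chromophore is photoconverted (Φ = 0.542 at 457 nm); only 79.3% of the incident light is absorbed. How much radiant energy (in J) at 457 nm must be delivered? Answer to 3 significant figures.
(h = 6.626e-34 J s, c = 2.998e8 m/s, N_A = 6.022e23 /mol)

Product: 0.00836 mmol = 8.36e-6 mol.
Photons that must be absorbed: 8.36e-6 / 0.542 = 1.542e-5 mol.
Incident photons needed: 1.542e-5 / 0.793 = 1.945e-5 mol.
Photon energy: hc/λ = 4.347e-19 J; per mole, 2.618e5 J mol⁻¹.
Energy required: 1.945e-5 × 2.618e5 = 5.09 J.

5.09 J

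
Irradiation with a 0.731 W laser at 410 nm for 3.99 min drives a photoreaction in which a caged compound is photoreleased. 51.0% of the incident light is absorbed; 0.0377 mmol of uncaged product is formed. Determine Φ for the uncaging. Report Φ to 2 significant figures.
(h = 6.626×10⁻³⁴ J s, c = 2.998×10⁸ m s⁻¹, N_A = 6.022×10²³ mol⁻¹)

Φ = 0.12

Product: 0.0377 mmol = 3.77×10⁻⁵ mol.
Photon energy at 410 nm: hc/λ = (6.626×10⁻³⁴)(2.998×10⁸)/(410×10⁻⁹) = 4.845×10⁻¹⁹ J.
Energy delivered: (0.731 W)(239.4 s) = 175.0 J.
Photons incident: 175.0 / 4.845×10⁻¹⁹ = 3.612×10²⁰, i.e. 3.612×10²⁰/6.022×10²³ = 5.998×10⁻⁴ mol.
Photons absorbed: 0.510 × 5.998×10⁻⁴ = 3.059×10⁻⁴ mol.
Φ = 3.77×10⁻⁵ mol / 3.059×10⁻⁴ mol photons = 0.12.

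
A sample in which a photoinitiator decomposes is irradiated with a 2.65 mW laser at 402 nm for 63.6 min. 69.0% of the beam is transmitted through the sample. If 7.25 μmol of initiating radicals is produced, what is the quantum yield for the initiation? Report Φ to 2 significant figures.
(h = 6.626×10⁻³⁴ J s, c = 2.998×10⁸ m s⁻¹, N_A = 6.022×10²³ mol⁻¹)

Φ = 0.69

Product: 7.25 μmol = 7.25×10⁻⁶ mol.
Photon energy at 402 nm: hc/λ = (6.626×10⁻³⁴)(2.998×10⁸)/(402×10⁻⁹) = 4.941×10⁻¹⁹ J.
Energy delivered: (2.65 mW)(3816 s) = 10.11 J.
Photons incident: 10.11 / 4.941×10⁻¹⁹ = 2.046×10¹⁹, i.e. 2.046×10¹⁹/6.022×10²³ = 3.398×10⁻⁵ mol.
Fraction absorbed: 1 − 69.0/100 = 0.3100.
Photons absorbed: 0.3100 × 3.398×10⁻⁵ = 1.053×10⁻⁵ mol.
Φ = 7.25×10⁻⁶ mol / 1.053×10⁻⁵ mol photons = 0.69.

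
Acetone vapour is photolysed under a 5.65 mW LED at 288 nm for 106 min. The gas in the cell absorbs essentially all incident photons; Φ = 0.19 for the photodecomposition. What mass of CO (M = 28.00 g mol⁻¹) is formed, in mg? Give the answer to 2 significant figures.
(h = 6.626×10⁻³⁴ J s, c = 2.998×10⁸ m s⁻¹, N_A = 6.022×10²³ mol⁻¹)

Photon energy at 288 nm: hc/λ = (6.626×10⁻³⁴)(2.998×10⁸)/(288×10⁻⁹) = 6.897×10⁻¹⁹ J.
Energy delivered: (5.65 mW)(6360 s) = 35.93 J.
Photons incident: 35.93 / 6.897×10⁻¹⁹ = 5.210×10¹⁹, i.e. 5.210×10¹⁹/6.022×10²³ = 8.652×10⁻⁵ mol.
Product: Φ × n_abs = 0.19 × 8.652×10⁻⁵ = 1.644×10⁻⁵ mol.
Mass: 1.644×10⁻⁵ × 28.00 = 4.603×10⁻⁴ g = 0.46 mg.

0.46 mg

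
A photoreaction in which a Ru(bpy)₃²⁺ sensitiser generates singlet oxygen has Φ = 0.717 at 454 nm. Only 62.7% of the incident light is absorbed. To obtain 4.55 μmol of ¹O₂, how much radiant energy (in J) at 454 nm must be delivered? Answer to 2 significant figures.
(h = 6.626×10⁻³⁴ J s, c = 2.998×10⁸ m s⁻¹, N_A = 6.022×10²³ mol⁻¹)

Product: 4.55 μmol = 4.55×10⁻⁶ mol.
Photons that must be absorbed: 4.55×10⁻⁶ / 0.717 = 6.346×10⁻⁶ mol.
Incident photons needed: 6.346×10⁻⁶ / 0.627 = 1.012×10⁻⁵ mol.
Photon energy: hc/λ = 4.375×10⁻¹⁹ J; per mole, 2.635×10⁵ J mol⁻¹.
Energy required: 1.012×10⁻⁵ × 2.635×10⁵ = 2.7 J.

2.7 J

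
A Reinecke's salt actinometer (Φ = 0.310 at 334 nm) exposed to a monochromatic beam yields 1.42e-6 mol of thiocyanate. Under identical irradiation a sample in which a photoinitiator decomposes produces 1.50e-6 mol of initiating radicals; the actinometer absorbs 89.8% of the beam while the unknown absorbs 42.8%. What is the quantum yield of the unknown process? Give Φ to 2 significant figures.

Φ = 0.69

Photons absorbed by the actinometer: 1.42e-6 / 0.310 = 4.581e-6 mol.
Incident flux: 4.581e-6 / 0.898 = 5.101e-6 einstein.
Absorbed by unknown: 0.428 × 5.101e-6 = 2.183e-6 mol.
Φ(unknown) = 1.50e-6 / 2.183e-6 = 0.69.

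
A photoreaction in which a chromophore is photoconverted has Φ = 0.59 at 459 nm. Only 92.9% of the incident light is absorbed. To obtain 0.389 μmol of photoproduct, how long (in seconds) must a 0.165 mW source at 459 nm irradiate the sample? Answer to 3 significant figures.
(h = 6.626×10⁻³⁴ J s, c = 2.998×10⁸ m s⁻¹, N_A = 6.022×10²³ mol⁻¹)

t ≈ 1120 s

Product: 0.389 μmol = 3.89×10⁻⁷ mol.
Photons that must be absorbed: 3.89×10⁻⁷ / 0.59 = 6.593×10⁻⁷ mol.
Incident photons needed: 6.593×10⁻⁷ / 0.929 = 7.097×10⁻⁷ mol.
Photon energy: hc/λ = 4.328×10⁻¹⁹ J; per mole, 2.606×10⁵ J mol⁻¹.
Energy required: 7.097×10⁻⁷ × 2.606×10⁵ = 0.1849 J.
Time: 0.1849 J / 0.000165 W = 1120 s.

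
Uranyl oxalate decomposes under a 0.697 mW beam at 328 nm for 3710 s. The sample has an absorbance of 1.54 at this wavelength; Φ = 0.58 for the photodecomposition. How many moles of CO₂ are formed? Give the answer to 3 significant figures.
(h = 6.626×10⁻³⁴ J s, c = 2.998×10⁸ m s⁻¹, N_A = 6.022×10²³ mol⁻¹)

Photon energy at 328 nm: hc/λ = (6.626×10⁻³⁴)(2.998×10⁸)/(328×10⁻⁹) = 6.056×10⁻¹⁹ J.
Energy delivered: (0.697 mW)(3710 s) = 2.586 J.
Photons incident: 2.586 / 6.056×10⁻¹⁹ = 4.270×10¹⁸, i.e. 4.270×10¹⁸/6.022×10²³ = 7.091×10⁻⁶ mol.
Fraction absorbed: 1 − 10^(−1.54) = 0.9712.
Photons absorbed: 0.9712 × 7.091×10⁻⁶ = 6.887×10⁻⁶ mol.
Product: Φ × n_abs = 0.58 × 6.887×10⁻⁶ = 3.994×10⁻⁶ mol.

3.99×10⁻⁶ mol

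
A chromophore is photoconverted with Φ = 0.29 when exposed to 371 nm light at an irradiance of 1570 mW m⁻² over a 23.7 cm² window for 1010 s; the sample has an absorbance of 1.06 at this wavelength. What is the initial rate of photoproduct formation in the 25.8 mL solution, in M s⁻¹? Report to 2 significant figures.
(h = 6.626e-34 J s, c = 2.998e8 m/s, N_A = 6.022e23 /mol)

1.2e-7 M s⁻¹

Photon energy at 371 nm: hc/λ = (6.626e-34)(2.998e8)/(371e-9) = 5.354e-19 J.
Energy delivered: (1570 mW m⁻²)(23.7e-4 m²)(1010 s) = 3.758 J.
Photons incident: 3.758 / 5.354e-19 = 7.019e18, i.e. 7.019e18/6.022e23 = 1.166e-5 mol.
Fraction absorbed: 1 − 10^(−1.06) = 0.9129.
Photons absorbed: 0.9129 × 1.166e-5 = 1.064e-5 mol.
Product formed: 0.29 × 1.064e-5 = 3.086e-6 mol.
Rate: 3.086e-6 mol / (1010 s × 0.0258 L) = 1.2e-7 M s⁻¹.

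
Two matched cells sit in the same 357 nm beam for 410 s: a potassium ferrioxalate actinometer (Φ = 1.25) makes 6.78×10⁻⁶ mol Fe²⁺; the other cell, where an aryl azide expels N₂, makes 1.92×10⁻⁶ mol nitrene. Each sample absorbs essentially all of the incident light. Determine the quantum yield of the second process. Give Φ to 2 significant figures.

Photons absorbed by the actinometer: 6.78×10⁻⁶ / 1.25 = 5.424×10⁻⁶ mol.
Φ(unknown) = 1.92×10⁻⁶ / 5.424×10⁻⁶ = 0.35.

Φ = 0.35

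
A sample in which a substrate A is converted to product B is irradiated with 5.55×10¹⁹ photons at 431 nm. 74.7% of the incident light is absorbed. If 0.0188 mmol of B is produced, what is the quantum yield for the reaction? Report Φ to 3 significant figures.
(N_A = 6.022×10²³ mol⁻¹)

Φ = 0.273

Product: 0.0188 mmol = 1.88×10⁻⁵ mol.
Moles of photons: 5.55×10¹⁹ / 6.022×10²³ = 9.216×10⁻⁵ mol.
Photons absorbed: 0.747 × 9.216×10⁻⁵ = 6.884×10⁻⁵ mol.
Φ = 1.88×10⁻⁵ mol / 6.884×10⁻⁵ mol photons = 0.273.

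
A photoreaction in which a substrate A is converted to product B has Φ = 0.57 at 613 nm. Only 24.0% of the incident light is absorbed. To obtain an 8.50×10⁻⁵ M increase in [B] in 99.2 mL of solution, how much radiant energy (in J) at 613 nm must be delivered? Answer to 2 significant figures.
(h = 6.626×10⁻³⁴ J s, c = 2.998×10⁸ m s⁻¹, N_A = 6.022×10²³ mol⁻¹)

12 J

Product: (8.50×10⁻⁵ M)(0.0992 L) = 8.432×10⁻⁶ mol.
Photons that must be absorbed: 8.432×10⁻⁶ / 0.57 = 1.479×10⁻⁵ mol.
Incident photons needed: 1.479×10⁻⁵ / 0.240 = 6.163×10⁻⁵ mol.
Photon energy: hc/λ = 3.241×10⁻¹⁹ J; per mole, 1.952×10⁵ J mol⁻¹.
Energy required: 6.163×10⁻⁵ × 1.952×10⁵ = 12 J.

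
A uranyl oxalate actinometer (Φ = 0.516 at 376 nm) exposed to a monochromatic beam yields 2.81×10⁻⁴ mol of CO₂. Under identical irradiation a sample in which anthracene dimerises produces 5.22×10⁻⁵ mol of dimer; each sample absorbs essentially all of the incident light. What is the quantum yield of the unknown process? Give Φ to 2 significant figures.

Φ = 0.096

Photons absorbed by the actinometer: 2.81×10⁻⁴ / 0.516 = 5.446×10⁻⁴ mol.
Φ(unknown) = 5.22×10⁻⁵ / 5.446×10⁻⁴ = 0.096.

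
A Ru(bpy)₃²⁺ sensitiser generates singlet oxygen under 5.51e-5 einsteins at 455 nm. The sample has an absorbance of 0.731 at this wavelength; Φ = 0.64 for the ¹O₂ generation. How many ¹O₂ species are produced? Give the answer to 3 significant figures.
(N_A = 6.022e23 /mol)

1.73e19 species

Fraction absorbed: 1 − 10^(−0.731) = 0.8142.
Photons absorbed: 0.8142 × 5.51e-5 = 4.486e-5 mol.
Product: Φ × n_abs = 0.64 × 4.486e-5 = 2.871e-5 mol.
As a count: 2.871e-5 × 6.022e23 = 1.73e19.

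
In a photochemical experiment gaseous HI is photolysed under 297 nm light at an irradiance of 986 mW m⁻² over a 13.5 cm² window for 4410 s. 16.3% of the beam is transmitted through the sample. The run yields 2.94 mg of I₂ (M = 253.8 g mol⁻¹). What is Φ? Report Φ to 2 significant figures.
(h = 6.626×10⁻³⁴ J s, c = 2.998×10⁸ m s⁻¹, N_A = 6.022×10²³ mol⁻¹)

Φ = 0.95

Product: 2.94 mg / 253.8 g mol⁻¹ = 1.158×10⁻⁵ mol.
Photon energy at 297 nm: hc/λ = (6.626×10⁻³⁴)(2.998×10⁸)/(297×10⁻⁹) = 6.688×10⁻¹⁹ J.
Energy delivered: (986 mW m⁻²)(13.5×10⁻⁴ m²)(4410 s) = 5.870 J.
Photons incident: 5.870 / 6.688×10⁻¹⁹ = 8.777×10¹⁸, i.e. 8.777×10¹⁸/6.022×10²³ = 1.457×10⁻⁵ mol.
Fraction absorbed: 1 − 16.3/100 = 0.8370.
Photons absorbed: 0.8370 × 1.457×10⁻⁵ = 1.220×10⁻⁵ mol.
Φ = 1.158×10⁻⁵ mol / 1.220×10⁻⁵ mol photons = 0.95.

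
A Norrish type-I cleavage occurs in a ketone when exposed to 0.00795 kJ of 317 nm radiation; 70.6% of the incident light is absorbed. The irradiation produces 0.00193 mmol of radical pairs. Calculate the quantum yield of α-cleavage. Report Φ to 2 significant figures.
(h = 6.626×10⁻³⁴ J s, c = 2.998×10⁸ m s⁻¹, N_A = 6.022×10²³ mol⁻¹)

Product: 0.00193 mmol = 1.93×10⁻⁶ mol.
Photon energy at 317 nm: hc/λ = (6.626×10⁻³⁴)(2.998×10⁸)/(317×10⁻⁹) = 6.266×10⁻¹⁹ J.
Incident energy: 0.00795 kJ = 7.95 J.
Photons incident: 7.95 / 6.266×10⁻¹⁹ = 1.269×10¹⁹, i.e. 1.269×10¹⁹/6.022×10²³ = 2.107×10⁻⁵ mol.
Photons absorbed: 0.706 × 2.107×10⁻⁵ = 1.488×10⁻⁵ mol.
Φ = 1.93×10⁻⁶ mol / 1.488×10⁻⁵ mol photons = 0.13.

Φ = 0.13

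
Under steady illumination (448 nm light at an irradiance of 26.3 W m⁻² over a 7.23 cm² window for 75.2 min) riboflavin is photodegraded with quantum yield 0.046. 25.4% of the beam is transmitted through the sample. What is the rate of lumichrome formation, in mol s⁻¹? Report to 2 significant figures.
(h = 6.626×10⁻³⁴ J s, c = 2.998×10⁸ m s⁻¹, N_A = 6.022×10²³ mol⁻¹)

2.4×10⁻⁹ mol s⁻¹

Photon energy at 448 nm: hc/λ = (6.626×10⁻³⁴)(2.998×10⁸)/(448×10⁻⁹) = 4.434×10⁻¹⁹ J.
Energy delivered: (26.3 W m⁻²)(7.23×10⁻⁴ m²)(4512 s) = 85.80 J.
Photons incident: 85.80 / 4.434×10⁻¹⁹ = 1.935×10²⁰, i.e. 1.935×10²⁰/6.022×10²³ = 3.213×10⁻⁴ mol.
Fraction absorbed: 1 − 25.4/100 = 0.7460.
Photons absorbed: 0.7460 × 3.213×10⁻⁴ = 2.397×10⁻⁴ mol.
Product formed: 0.046 × 2.397×10⁻⁴ = 1.103×10⁻⁵ mol.
Rate: 1.103×10⁻⁵ / 4512 s = 2.4×10⁻⁹ mol s⁻¹.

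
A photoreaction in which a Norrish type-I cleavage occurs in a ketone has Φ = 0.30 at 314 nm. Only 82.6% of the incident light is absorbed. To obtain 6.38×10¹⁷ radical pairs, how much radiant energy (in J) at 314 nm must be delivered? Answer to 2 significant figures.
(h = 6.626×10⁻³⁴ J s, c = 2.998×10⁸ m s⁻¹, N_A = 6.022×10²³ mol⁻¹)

1.6 J

Product: 6.38×10¹⁷ / 6.022×10²³ = 1.059×10⁻⁶ mol.
Photons that must be absorbed: 1.059×10⁻⁶ / 0.30 = 3.530×10⁻⁶ mol.
Incident photons needed: 3.530×10⁻⁶ / 0.826 = 4.274×10⁻⁶ mol.
Photon energy: hc/λ = 6.326×10⁻¹⁹ J; per mole, 3.810×10⁵ J mol⁻¹.
Energy required: 4.274×10⁻⁶ × 3.810×10⁵ = 1.6 J.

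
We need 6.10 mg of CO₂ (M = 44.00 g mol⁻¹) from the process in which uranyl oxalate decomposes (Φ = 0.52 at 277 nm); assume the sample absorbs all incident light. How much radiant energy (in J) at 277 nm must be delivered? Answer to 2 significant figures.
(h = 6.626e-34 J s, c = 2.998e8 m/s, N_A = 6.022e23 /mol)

Product: 6.10 mg / 44.00 g mol⁻¹ = 1.386e-4 mol.
Photons that must be absorbed: 1.386e-4 / 0.52 = 2.665e-4 mol.
Photon energy: hc/λ = 7.171e-19 J; per mole, 4.318e5 J mol⁻¹.
Energy required: 2.665e-4 × 4.318e5 = 120 J.

120 J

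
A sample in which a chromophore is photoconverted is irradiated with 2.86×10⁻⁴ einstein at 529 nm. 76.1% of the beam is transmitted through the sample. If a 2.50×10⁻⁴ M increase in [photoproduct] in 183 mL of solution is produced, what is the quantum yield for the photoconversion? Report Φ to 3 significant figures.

Product: (2.50×10⁻⁴ M)(0.183 L) = 4.575×10⁻⁵ mol.
Fraction absorbed: 1 − 76.1/100 = 0.2390.
Photons absorbed: 0.2390 × 2.86×10⁻⁴ = 6.835×10⁻⁵ mol.
Φ = 4.575×10⁻⁵ mol / 6.835×10⁻⁵ mol photons = 0.669.

Φ = 0.669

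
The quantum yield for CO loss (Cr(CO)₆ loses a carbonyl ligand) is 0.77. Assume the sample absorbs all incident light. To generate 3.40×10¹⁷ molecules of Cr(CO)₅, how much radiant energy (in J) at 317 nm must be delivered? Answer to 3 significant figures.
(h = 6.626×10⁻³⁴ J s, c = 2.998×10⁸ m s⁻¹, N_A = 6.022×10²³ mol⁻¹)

0.277 J

Product: 3.40×10¹⁷ / 6.022×10²³ = 5.646×10⁻⁷ mol.
Photons that must be absorbed: 5.646×10⁻⁷ / 0.77 = 7.332×10⁻⁷ mol.
Photon energy: hc/λ = 6.266×10⁻¹⁹ J; per mole, 3.773×10⁵ J mol⁻¹.
Energy required: 7.332×10⁻⁷ × 3.773×10⁵ = 0.277 J.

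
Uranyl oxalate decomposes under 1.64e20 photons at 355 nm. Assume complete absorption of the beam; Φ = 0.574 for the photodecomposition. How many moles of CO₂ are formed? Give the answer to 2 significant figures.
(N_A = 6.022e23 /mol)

Moles of photons: 1.64e20 / 6.022e23 = 2.723e-4 mol.
Product: Φ × n_abs = 0.574 × 2.723e-4 = 1.563e-4 mol.

1.6e-4 mol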